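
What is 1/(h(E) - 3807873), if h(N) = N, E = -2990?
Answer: -1/3810863 ≈ -2.6241e-7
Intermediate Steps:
1/(h(E) - 3807873) = 1/(-2990 - 3807873) = 1/(-3810863) = -1/3810863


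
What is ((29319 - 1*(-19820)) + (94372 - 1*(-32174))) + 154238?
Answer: 329923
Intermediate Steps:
((29319 - 1*(-19820)) + (94372 - 1*(-32174))) + 154238 = ((29319 + 19820) + (94372 + 32174)) + 154238 = (49139 + 126546) + 154238 = 175685 + 154238 = 329923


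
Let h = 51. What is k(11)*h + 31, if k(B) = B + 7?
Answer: 949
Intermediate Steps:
k(B) = 7 + B
k(11)*h + 31 = (7 + 11)*51 + 31 = 18*51 + 31 = 918 + 31 = 949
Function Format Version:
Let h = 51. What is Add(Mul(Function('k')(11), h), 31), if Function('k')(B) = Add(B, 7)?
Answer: 949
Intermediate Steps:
Function('k')(B) = Add(7, B)
Add(Mul(Function('k')(11), h), 31) = Add(Mul(Add(7, 11), 51), 31) = Add(Mul(18, 51), 31) = Add(918, 31) = 949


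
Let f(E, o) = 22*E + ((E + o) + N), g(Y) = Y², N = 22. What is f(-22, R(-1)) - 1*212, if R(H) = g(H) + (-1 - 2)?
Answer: -698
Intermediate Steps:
R(H) = -3 + H² (R(H) = H² + (-1 - 2) = H² - 3 = -3 + H²)
f(E, o) = 22 + o + 23*E (f(E, o) = 22*E + ((E + o) + 22) = 22*E + (22 + E + o) = 22 + o + 23*E)
f(-22, R(-1)) - 1*212 = (22 + (-3 + (-1)²) + 23*(-22)) - 1*212 = (22 + (-3 + 1) - 506) - 212 = (22 - 2 - 506) - 212 = -486 - 212 = -698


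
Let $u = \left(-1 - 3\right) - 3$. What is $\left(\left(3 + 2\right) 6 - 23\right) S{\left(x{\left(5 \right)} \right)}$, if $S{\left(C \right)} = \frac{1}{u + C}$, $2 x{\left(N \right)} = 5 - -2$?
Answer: $-2$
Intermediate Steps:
$x{\left(N \right)} = \frac{7}{2}$ ($x{\left(N \right)} = \frac{5 - -2}{2} = \frac{5 + 2}{2} = \frac{1}{2} \cdot 7 = \frac{7}{2}$)
$u = -7$ ($u = -4 - 3 = -7$)
$S{\left(C \right)} = \frac{1}{-7 + C}$
$\left(\left(3 + 2\right) 6 - 23\right) S{\left(x{\left(5 \right)} \right)} = \frac{\left(3 + 2\right) 6 - 23}{-7 + \frac{7}{2}} = \frac{5 \cdot 6 - 23}{- \frac{7}{2}} = \left(30 - 23\right) \left(- \frac{2}{7}\right) = 7 \left(- \frac{2}{7}\right) = -2$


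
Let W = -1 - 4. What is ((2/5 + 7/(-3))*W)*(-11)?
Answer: -319/3 ≈ -106.33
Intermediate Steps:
W = -5
((2/5 + 7/(-3))*W)*(-11) = ((2/5 + 7/(-3))*(-5))*(-11) = ((2*(⅕) + 7*(-⅓))*(-5))*(-11) = ((⅖ - 7/3)*(-5))*(-11) = -29/15*(-5)*(-11) = (29/3)*(-11) = -319/3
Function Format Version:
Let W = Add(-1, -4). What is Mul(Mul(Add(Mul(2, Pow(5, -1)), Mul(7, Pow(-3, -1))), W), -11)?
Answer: Rational(-319, 3) ≈ -106.33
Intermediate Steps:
W = -5
Mul(Mul(Add(Mul(2, Pow(5, -1)), Mul(7, Pow(-3, -1))), W), -11) = Mul(Mul(Add(Mul(2, Pow(5, -1)), Mul(7, Pow(-3, -1))), -5), -11) = Mul(Mul(Add(Mul(2, Rational(1, 5)), Mul(7, Rational(-1, 3))), -5), -11) = Mul(Mul(Add(Rational(2, 5), Rational(-7, 3)), -5), -11) = Mul(Mul(Rational(-29, 15), -5), -11) = Mul(Rational(29, 3), -11) = Rational(-319, 3)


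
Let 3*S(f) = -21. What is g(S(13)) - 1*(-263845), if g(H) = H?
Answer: 263838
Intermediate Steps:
S(f) = -7 (S(f) = (1/3)*(-21) = -7)
g(S(13)) - 1*(-263845) = -7 - 1*(-263845) = -7 + 263845 = 263838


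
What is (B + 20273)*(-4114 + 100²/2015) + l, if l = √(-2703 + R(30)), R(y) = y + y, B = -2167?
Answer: -29982485852/403 + I*√2643 ≈ -7.4398e+7 + 51.41*I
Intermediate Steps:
R(y) = 2*y
l = I*√2643 (l = √(-2703 + 2*30) = √(-2703 + 60) = √(-2643) = I*√2643 ≈ 51.41*I)
(B + 20273)*(-4114 + 100²/2015) + l = (-2167 + 20273)*(-4114 + 100²/2015) + I*√2643 = 18106*(-4114 + 10000*(1/2015)) + I*√2643 = 18106*(-4114 + 2000/403) + I*√2643 = 18106*(-1655942/403) + I*√2643 = -29982485852/403 + I*√2643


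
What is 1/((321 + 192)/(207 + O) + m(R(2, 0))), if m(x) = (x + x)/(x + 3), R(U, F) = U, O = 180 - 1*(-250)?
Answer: 3185/5113 ≈ 0.62292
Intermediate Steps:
O = 430 (O = 180 + 250 = 430)
m(x) = 2*x/(3 + x) (m(x) = (2*x)/(3 + x) = 2*x/(3 + x))
1/((321 + 192)/(207 + O) + m(R(2, 0))) = 1/((321 + 192)/(207 + 430) + 2*2/(3 + 2)) = 1/(513/637 + 2*2/5) = 1/(513*(1/637) + 2*2*(⅕)) = 1/(513/637 + ⅘) = 1/(5113/3185) = 3185/5113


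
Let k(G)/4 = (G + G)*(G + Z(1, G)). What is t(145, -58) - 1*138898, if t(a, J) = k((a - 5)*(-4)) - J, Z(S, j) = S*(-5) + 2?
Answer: 2383400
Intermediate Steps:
Z(S, j) = 2 - 5*S (Z(S, j) = -5*S + 2 = 2 - 5*S)
k(G) = 8*G*(-3 + G) (k(G) = 4*((G + G)*(G + (2 - 5*1))) = 4*((2*G)*(G + (2 - 5))) = 4*((2*G)*(G - 3)) = 4*((2*G)*(-3 + G)) = 4*(2*G*(-3 + G)) = 8*G*(-3 + G))
t(a, J) = -J + 8*(17 - 4*a)*(20 - 4*a) (t(a, J) = 8*((a - 5)*(-4))*(-3 + (a - 5)*(-4)) - J = 8*((-5 + a)*(-4))*(-3 + (-5 + a)*(-4)) - J = 8*(20 - 4*a)*(-3 + (20 - 4*a)) - J = 8*(20 - 4*a)*(17 - 4*a) - J = 8*(17 - 4*a)*(20 - 4*a) - J = -J + 8*(17 - 4*a)*(20 - 4*a))
t(145, -58) - 1*138898 = (-1*(-58) + 32*(-17 + 4*145)*(-5 + 145)) - 1*138898 = (58 + 32*(-17 + 580)*140) - 138898 = (58 + 32*563*140) - 138898 = (58 + 2522240) - 138898 = 2522298 - 138898 = 2383400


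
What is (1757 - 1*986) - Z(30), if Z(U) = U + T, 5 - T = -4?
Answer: 732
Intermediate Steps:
T = 9 (T = 5 - 1*(-4) = 5 + 4 = 9)
Z(U) = 9 + U (Z(U) = U + 9 = 9 + U)
(1757 - 1*986) - Z(30) = (1757 - 1*986) - (9 + 30) = (1757 - 986) - 1*39 = 771 - 39 = 732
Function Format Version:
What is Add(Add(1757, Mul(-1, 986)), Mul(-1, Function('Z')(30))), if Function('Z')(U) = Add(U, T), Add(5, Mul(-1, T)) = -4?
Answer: 732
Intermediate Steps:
T = 9 (T = Add(5, Mul(-1, -4)) = Add(5, 4) = 9)
Function('Z')(U) = Add(9, U) (Function('Z')(U) = Add(U, 9) = Add(9, U))
Add(Add(1757, Mul(-1, 986)), Mul(-1, Function('Z')(30))) = Add(Add(1757, Mul(-1, 986)), Mul(-1, Add(9, 30))) = Add(Add(1757, -986), Mul(-1, 39)) = Add(771, -39) = 732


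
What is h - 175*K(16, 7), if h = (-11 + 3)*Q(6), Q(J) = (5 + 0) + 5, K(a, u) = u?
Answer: -1305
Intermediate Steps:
Q(J) = 10 (Q(J) = 5 + 5 = 10)
h = -80 (h = (-11 + 3)*10 = -8*10 = -80)
h - 175*K(16, 7) = -80 - 175*7 = -80 - 1225 = -1305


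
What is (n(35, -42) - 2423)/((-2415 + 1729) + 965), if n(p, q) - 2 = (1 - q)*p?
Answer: -916/279 ≈ -3.2832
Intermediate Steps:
n(p, q) = 2 + p*(1 - q) (n(p, q) = 2 + (1 - q)*p = 2 + p*(1 - q))
(n(35, -42) - 2423)/((-2415 + 1729) + 965) = ((2 + 35 - 1*35*(-42)) - 2423)/((-2415 + 1729) + 965) = ((2 + 35 + 1470) - 2423)/(-686 + 965) = (1507 - 2423)/279 = -916*1/279 = -916/279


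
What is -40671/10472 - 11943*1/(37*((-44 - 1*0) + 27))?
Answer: 5852061/387464 ≈ 15.104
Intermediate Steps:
-40671/10472 - 11943*1/(37*((-44 - 1*0) + 27)) = -40671*1/10472 - 11943*1/(37*((-44 + 0) + 27)) = -40671/10472 - 11943*1/(37*(-44 + 27)) = -40671/10472 - 11943/((-17*37)) = -40671/10472 - 11943/(-629) = -40671/10472 - 11943*(-1/629) = -40671/10472 + 11943/629 = 5852061/387464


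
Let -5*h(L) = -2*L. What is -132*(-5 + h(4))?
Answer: 2244/5 ≈ 448.80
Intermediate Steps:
h(L) = 2*L/5 (h(L) = -(-2)*L/5 = 2*L/5)
-132*(-5 + h(4)) = -132*(-5 + (2/5)*4) = -132*(-5 + 8/5) = -132*(-17/5) = 2244/5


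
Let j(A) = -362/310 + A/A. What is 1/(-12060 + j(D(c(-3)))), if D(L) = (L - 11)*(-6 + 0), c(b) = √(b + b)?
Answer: -155/1869326 ≈ -8.2918e-5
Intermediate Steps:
c(b) = √2*√b (c(b) = √(2*b) = √2*√b)
D(L) = 66 - 6*L (D(L) = (-11 + L)*(-6) = 66 - 6*L)
j(A) = -26/155 (j(A) = -362*1/310 + 1 = -181/155 + 1 = -26/155)
1/(-12060 + j(D(c(-3)))) = 1/(-12060 - 26/155) = 1/(-1869326/155) = -155/1869326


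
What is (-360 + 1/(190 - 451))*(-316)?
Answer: 29691676/261 ≈ 1.1376e+5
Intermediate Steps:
(-360 + 1/(190 - 451))*(-316) = (-360 + 1/(-261))*(-316) = (-360 - 1/261)*(-316) = -93961/261*(-316) = 29691676/261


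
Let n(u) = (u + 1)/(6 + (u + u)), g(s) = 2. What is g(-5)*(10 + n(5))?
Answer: 83/4 ≈ 20.750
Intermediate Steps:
n(u) = (1 + u)/(6 + 2*u)
g(-5)*(10 + n(5)) = 2*(10 + (1 + 5)/(2*(3 + 5))) = 2*(10 + (½)*6/8) = 2*(10 + (½)*(⅛)*6) = 2*(10 + 3/8) = 2*(83/8) = 83/4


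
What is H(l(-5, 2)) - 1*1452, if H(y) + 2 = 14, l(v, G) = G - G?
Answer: -1440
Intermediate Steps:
l(v, G) = 0
H(y) = 12 (H(y) = -2 + 14 = 12)
H(l(-5, 2)) - 1*1452 = 12 - 1*1452 = 12 - 1452 = -1440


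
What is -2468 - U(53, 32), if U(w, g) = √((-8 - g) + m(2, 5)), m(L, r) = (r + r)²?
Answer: -2468 - 2*√15 ≈ -2475.7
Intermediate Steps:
m(L, r) = 4*r² (m(L, r) = (2*r)² = 4*r²)
U(w, g) = √(92 - g) (U(w, g) = √((-8 - g) + 4*5²) = √((-8 - g) + 4*25) = √((-8 - g) + 100) = √(92 - g))
-2468 - U(53, 32) = -2468 - √(92 - 1*32) = -2468 - √(92 - 32) = -2468 - √60 = -2468 - 2*√15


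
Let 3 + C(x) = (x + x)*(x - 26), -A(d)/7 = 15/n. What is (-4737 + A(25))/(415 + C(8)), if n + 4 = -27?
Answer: -73371/1922 ≈ -38.174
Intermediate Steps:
n = -31 (n = -4 - 27 = -31)
A(d) = 105/31 (A(d) = -105/(-31) = -105*(-1)/31 = -7*(-15/31) = 105/31)
C(x) = -3 + 2*x*(-26 + x) (C(x) = -3 + (x + x)*(x - 26) = -3 + (2*x)*(-26 + x) = -3 + 2*x*(-26 + x))
(-4737 + A(25))/(415 + C(8)) = (-4737 + 105/31)/(415 + (-3 - 52*8 + 2*8**2)) = -146742/(31*(415 + (-3 - 416 + 2*64))) = -146742/(31*(415 + (-3 - 416 + 128))) = -146742/(31*(415 - 291)) = -146742/31/124 = -146742/31*1/124 = -73371/1922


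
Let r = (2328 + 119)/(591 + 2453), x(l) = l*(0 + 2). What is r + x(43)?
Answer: 264231/3044 ≈ 86.804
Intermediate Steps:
x(l) = 2*l (x(l) = l*2 = 2*l)
r = 2447/3044 ≈ 0.80388
r + x(43) = 2447/3044 + 2*43 = 2447/3044 + 86 = 264231/3044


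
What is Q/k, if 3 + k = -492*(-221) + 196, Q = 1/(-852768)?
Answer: -1/92887754400 ≈ -1.0766e-11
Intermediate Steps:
Q = -1/852768 ≈ -1.1727e-6
k = 108925 (k = -3 + (-492*(-221) + 196) = -3 + (108732 + 196) = -3 + 108928 = 108925)
Q/k = -1/852768/108925 = -1/852768*1/108925 = -1/92887754400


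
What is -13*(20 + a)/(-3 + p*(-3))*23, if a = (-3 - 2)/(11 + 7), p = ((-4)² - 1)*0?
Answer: 106145/54 ≈ 1965.6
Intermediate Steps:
p = 0 (p = (16 - 1)*0 = 15*0 = 0)
a = -5/18 ≈ -0.27778
-13*(20 + a)/(-3 + p*(-3))*23 = -13*(20 - 5/18)/(-3 + 0*(-3))*23 = -4615/(18*(-3 + 0))*23 = -4615/(18*(-3))*23 = -4615*(-1)/(18*3)*23 = -13*(-355/54)*23 = (4615/54)*23 = 106145/54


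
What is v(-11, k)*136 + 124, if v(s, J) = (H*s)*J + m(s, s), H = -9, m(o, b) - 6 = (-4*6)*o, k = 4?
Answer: 90700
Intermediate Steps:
m(o, b) = 6 - 24*o (m(o, b) = 6 + (-4*6)*o = 6 - 24*o)
v(s, J) = 6 - 24*s - 9*J*s (v(s, J) = (-9*s)*J + (6 - 24*s) = -9*J*s + (6 - 24*s) = 6 - 24*s - 9*J*s)
v(-11, k)*136 + 124 = (6 - 24*(-11) - 9*4*(-11))*136 + 124 = (6 + 264 + 396)*136 + 124 = 666*136 + 124 = 90576 + 124 = 90700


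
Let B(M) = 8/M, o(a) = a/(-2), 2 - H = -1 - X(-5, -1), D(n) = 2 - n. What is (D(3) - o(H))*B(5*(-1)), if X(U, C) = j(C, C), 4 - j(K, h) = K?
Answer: -24/5 ≈ -4.8000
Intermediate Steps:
j(K, h) = 4 - K
X(U, C) = 4 - C
H = 8 (H = 2 - (-1 - (4 - 1*(-1))) = 2 - (-1 - (4 + 1)) = 2 - (-1 - 1*5) = 2 - (-1 - 5) = 2 - 1*(-6) = 2 + 6 = 8)
o(a) = -a/2 (o(a) = a*(-½) = -a/2)
(D(3) - o(H))*B(5*(-1)) = ((2 - 1*3) - (-1)*8/2)*(8/((5*(-1)))) = ((2 - 3) - 1*(-4))*(8/(-5)) = (-1 + 4)*(8*(-⅕)) = 3*(-8/5) = -24/5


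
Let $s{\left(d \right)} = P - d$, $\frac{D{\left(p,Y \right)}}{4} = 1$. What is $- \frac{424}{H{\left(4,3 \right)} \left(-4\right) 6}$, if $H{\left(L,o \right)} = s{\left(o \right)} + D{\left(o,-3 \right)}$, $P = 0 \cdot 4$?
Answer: $\frac{53}{3} \approx 17.667$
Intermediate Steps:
$P = 0$
$D{\left(p,Y \right)} = 4$ ($D{\left(p,Y \right)} = 4 \cdot 1 = 4$)
$s{\left(d \right)} = - d$ ($s{\left(d \right)} = 0 - d = - d$)
$H{\left(L,o \right)} = 4 - o$ ($H{\left(L,o \right)} = - o + 4 = 4 - o$)
$- \frac{424}{H{\left(4,3 \right)} \left(-4\right) 6} = - \frac{424}{\left(4 - 3\right) \left(-4\right) 6} = - \frac{424}{1 \left(-4\right) 6} = - \frac{424}{\left(-4\right) 6} = - \frac{424}{-24} = \left(-424\right) \left(- \frac{1}{24}\right) = \frac{53}{3}$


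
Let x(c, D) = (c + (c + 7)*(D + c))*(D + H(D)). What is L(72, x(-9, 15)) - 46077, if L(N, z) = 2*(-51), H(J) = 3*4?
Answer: -46179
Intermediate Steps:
H(J) = 12
x(c, D) = (12 + D)*(c + (7 + c)*(D + c)) (x(c, D) = (c + (c + 7)*(D + c))*(D + 12) = (c + (7 + c)*(D + c))*(12 + D) = (12 + D)*(c + (7 + c)*(D + c)))
L(N, z) = -102
L(72, x(-9, 15)) - 46077 = -102 - 46077 = -46179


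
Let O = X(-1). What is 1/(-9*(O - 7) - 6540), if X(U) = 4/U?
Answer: -1/6441 ≈ -0.00015526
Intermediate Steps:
O = -4 (O = 4/(-1) = 4*(-1) = -4)
1/(-9*(O - 7) - 6540) = 1/(-9*(-4 - 7) - 6540) = 1/(-9*(-11) - 6540) = 1/(99 - 6540) = 1/(-6441) = -1/6441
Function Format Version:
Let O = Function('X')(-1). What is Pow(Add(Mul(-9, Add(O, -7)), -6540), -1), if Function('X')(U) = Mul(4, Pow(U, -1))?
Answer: Rational(-1, 6441) ≈ -0.00015526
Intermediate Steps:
O = -4 (O = Mul(4, Pow(-1, -1)) = Mul(4, -1) = -4)
Pow(Add(Mul(-9, Add(O, -7)), -6540), -1) = Pow(Add(Mul(-9, Add(-4, -7)), -6540), -1) = Pow(Add(Mul(-9, -11), -6540), -1) = Pow(Add(99, -6540), -1) = Pow(-6441, -1) = Rational(-1, 6441)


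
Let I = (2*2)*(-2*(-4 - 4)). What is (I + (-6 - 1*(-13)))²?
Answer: 5041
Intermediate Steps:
I = 64 (I = 4*(-2*(-8)) = 4*16 = 64)
(I + (-6 - 1*(-13)))² = (64 + (-6 - 1*(-13)))² = (64 + (-6 + 13))² = (64 + 7)² = 71² = 5041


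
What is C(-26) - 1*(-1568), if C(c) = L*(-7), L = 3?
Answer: 1547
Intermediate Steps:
C(c) = -21 (C(c) = 3*(-7) = -21)
C(-26) - 1*(-1568) = -21 - 1*(-1568) = -21 + 1568 = 1547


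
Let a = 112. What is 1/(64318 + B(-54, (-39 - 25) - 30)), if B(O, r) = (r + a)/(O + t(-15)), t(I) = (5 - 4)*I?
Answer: 23/1479308 ≈ 1.5548e-5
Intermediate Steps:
t(I) = I (t(I) = 1*I = I)
B(O, r) = (112 + r)/(-15 + O) (B(O, r) = (r + 112)/(O - 15) = (112 + r)/(-15 + O))
1/(64318 + B(-54, (-39 - 25) - 30)) = 1/(64318 + (112 + ((-39 - 25) - 30))/(-15 - 54)) = 1/(64318 + (112 + (-64 - 30))/(-69)) = 1/(64318 - (112 - 94)/69) = 1/(64318 - 1/69*18) = 1/(64318 - 6/23) = 1/(1479308/23) = 23/1479308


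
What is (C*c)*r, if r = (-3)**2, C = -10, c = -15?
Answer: 1350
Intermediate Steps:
r = 9
(C*c)*r = -10*(-15)*9 = 150*9 = 1350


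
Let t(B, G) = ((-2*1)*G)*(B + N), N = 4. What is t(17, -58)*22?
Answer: 53592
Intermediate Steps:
t(B, G) = -2*G*(4 + B) (t(B, G) = ((-2*1)*G)*(B + 4) = (-2*G)*(4 + B) = -2*G*(4 + B))
t(17, -58)*22 = -2*(-58)*(4 + 17)*22 = -2*(-58)*21*22 = 2436*22 = 53592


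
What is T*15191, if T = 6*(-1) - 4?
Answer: -151910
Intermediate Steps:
T = -10 (T = -6 - 4 = -10)
T*15191 = -10*15191 = -151910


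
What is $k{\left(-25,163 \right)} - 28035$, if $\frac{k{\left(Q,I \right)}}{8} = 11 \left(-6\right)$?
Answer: $-28563$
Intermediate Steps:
$k{\left(Q,I \right)} = -528$ ($k{\left(Q,I \right)} = 8 \cdot 11 \left(-6\right) = 8 \left(-66\right) = -528$)
$k{\left(-25,163 \right)} - 28035 = -528 - 28035 = -28563$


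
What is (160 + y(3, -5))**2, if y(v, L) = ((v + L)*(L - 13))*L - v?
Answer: 529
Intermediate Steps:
y(v, L) = -v + L*(-13 + L)*(L + v) (y(v, L) = ((L + v)*(-13 + L))*L - v = ((-13 + L)*(L + v))*L - v = L*(-13 + L)*(L + v) - v = -v + L*(-13 + L)*(L + v))
(160 + y(3, -5))**2 = (160 + ((-5)**3 - 1*3 - 13*(-5)**2 + 3*(-5)**2 - 13*(-5)*3))**2 = (160 + (-125 - 3 - 13*25 + 3*25 + 195))**2 = (160 + (-125 - 3 - 325 + 75 + 195))**2 = (160 - 183)**2 = (-23)**2 = 529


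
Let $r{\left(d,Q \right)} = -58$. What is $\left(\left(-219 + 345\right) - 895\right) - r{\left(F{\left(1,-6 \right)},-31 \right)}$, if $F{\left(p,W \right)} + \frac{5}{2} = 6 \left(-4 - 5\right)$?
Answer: $-711$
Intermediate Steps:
$F{\left(p,W \right)} = - \frac{113}{2}$ ($F{\left(p,W \right)} = - \frac{5}{2} + 6 \left(-4 - 5\right) = - \frac{5}{2} + 6 \left(-9\right) = - \frac{5}{2} - 54 = - \frac{113}{2}$)
$\left(\left(-219 + 345\right) - 895\right) - r{\left(F{\left(1,-6 \right)},-31 \right)} = \left(\left(-219 + 345\right) - 895\right) - -58 = \left(126 - 895\right) + 58 = -769 + 58 = -711$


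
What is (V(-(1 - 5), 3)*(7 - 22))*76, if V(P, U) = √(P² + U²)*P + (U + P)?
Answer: -30780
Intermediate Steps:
V(P, U) = P + U + P*√(P² + U²) (V(P, U) = P*√(P² + U²) + (P + U) = P + U + P*√(P² + U²))
(V(-(1 - 5), 3)*(7 - 22))*76 = ((-(1 - 5) + 3 + (-(1 - 5))*√((-(1 - 5))² + 3²))*(7 - 22))*76 = ((-1*(-4) + 3 + (-1*(-4))*√((-1*(-4))² + 9))*(-15))*76 = ((4 + 3 + 4*√(4² + 9))*(-15))*76 = ((4 + 3 + 4*√(16 + 9))*(-15))*76 = ((4 + 3 + 4*√25)*(-15))*76 = ((4 + 3 + 4*5)*(-15))*76 = ((4 + 3 + 20)*(-15))*76 = (27*(-15))*76 = -405*76 = -30780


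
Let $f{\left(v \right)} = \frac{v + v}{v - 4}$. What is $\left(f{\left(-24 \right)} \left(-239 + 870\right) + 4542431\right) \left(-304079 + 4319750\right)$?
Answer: $\frac{127716765714219}{7} \approx 1.8245 \cdot 10^{13}$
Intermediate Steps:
$f{\left(v \right)} = \frac{2 v}{-4 + v}$
$\left(f{\left(-24 \right)} \left(-239 + 870\right) + 4542431\right) \left(-304079 + 4319750\right) = \left(2 \left(-24\right) \frac{1}{-4 - 24} \left(-239 + 870\right) + 4542431\right) \left(-304079 + 4319750\right) = \left(2 \left(-24\right) \frac{1}{-28} \cdot 631 + 4542431\right) 4015671 = \left(2 \left(-24\right) \left(- \frac{1}{28}\right) 631 + 4542431\right) 4015671 = \left(\frac{12}{7} \cdot 631 + 4542431\right) 4015671 = \left(\frac{7572}{7} + 4542431\right) 4015671 = \frac{31804589}{7} \cdot 4015671 = \frac{127716765714219}{7}$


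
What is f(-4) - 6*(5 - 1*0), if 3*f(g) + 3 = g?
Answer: -97/3 ≈ -32.333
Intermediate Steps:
f(g) = -1 + g/3
f(-4) - 6*(5 - 1*0) = (-1 + (⅓)*(-4)) - 6*(5 - 1*0) = (-1 - 4/3) - 6*(5 + 0) = -7/3 - 6*5 = -7/3 - 30 = -97/3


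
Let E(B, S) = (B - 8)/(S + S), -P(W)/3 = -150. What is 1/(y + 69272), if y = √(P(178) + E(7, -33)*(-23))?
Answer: 4571952/316708229267 - √1958682/316708229267 ≈ 1.4431e-5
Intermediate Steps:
P(W) = 450 (P(W) = -3*(-150) = 450)
E(B, S) = (-8 + B)/(2*S) (E(B, S) = (-8 + B)/((2*S)) = (-8 + B)*(1/(2*S)) = (-8 + B)/(2*S))
y = √1958682/66 (y = √(450 + ((½)*(-8 + 7)/(-33))*(-23)) = √(450 + ((½)*(-1/33)*(-1))*(-23)) = √(450 + (1/66)*(-23)) = √(450 - 23/66) = √(29677/66) = √1958682/66 ≈ 21.205)
1/(y + 69272) = 1/(√1958682/66 + 69272) = 1/(69272 + √1958682/66)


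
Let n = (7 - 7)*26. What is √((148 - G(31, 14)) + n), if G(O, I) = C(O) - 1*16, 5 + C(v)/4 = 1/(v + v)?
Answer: √176762/31 ≈ 13.562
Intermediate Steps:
C(v) = -20 + 2/v (C(v) = -20 + 4/(v + v) = -20 + 4/((2*v)) = -20 + 4*(1/(2*v)) = -20 + 2/v)
n = 0 (n = 0*26 = 0)
G(O, I) = -36 + 2/O (G(O, I) = (-20 + 2/O) - 1*16 = (-20 + 2/O) - 16 = -36 + 2/O)
√((148 - G(31, 14)) + n) = √((148 - (-36 + 2/31)) + 0) = √((148 - 1*(-1114/31)) + 0) = √((148 + 1114/31) + 0) = √(5702/31 + 0) = √(5702/31) = √176762/31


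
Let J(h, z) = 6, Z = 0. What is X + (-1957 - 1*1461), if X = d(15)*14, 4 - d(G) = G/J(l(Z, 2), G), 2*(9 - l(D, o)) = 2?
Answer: -3397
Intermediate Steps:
l(D, o) = 8 (l(D, o) = 9 - ½*2 = 9 - 1 = 8)
d(G) = 4 - G/6
X = 21 (X = (4 - ⅙*15)*14 = (4 - 5/2)*14 = (3/2)*14 = 21)
X + (-1957 - 1*1461) = 21 + (-1957 - 1*1461) = 21 + (-1957 - 1461) = 21 - 3418 = -3397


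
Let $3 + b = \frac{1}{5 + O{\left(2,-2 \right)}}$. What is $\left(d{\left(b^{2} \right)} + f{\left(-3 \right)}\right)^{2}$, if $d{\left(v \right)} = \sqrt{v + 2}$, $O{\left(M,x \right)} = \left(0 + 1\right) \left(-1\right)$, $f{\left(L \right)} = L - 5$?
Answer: $\frac{1177}{16} - 12 \sqrt{17} \approx 24.085$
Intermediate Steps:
$f{\left(L \right)} = -5 + L$
$O{\left(M,x \right)} = -1$ ($O{\left(M,x \right)} = 1 \left(-1\right) = -1$)
$b = - \frac{11}{4}$ ($b = -3 + \frac{1}{5 - 1} = -3 + \frac{1}{4} = - \frac{11}{4} \approx -2.75$)
$d{\left(v \right)} = \sqrt{2 + v}$
$\left(d{\left(b^{2} \right)} + f{\left(-3 \right)}\right)^{2} = \left(\sqrt{2 + \left(- \frac{11}{4}\right)^{2}} - 8\right)^{2} = \left(\sqrt{2 + \frac{121}{16}} - 8\right)^{2} = \left(\sqrt{\frac{153}{16}} - 8\right)^{2} = \left(\frac{3 \sqrt{17}}{4} - 8\right)^{2} = \left(-8 + \frac{3 \sqrt{17}}{4}\right)^{2}$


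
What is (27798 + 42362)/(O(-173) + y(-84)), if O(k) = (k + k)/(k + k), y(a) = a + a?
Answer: -70160/167 ≈ -420.12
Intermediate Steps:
y(a) = 2*a
O(k) = 1 (O(k) = (2*k)/((2*k)) = (2*k)*(1/(2*k)) = 1)
(27798 + 42362)/(O(-173) + y(-84)) = (27798 + 42362)/(1 + 2*(-84)) = 70160/(1 - 168) = 70160/(-167) = 70160*(-1/167) = -70160/167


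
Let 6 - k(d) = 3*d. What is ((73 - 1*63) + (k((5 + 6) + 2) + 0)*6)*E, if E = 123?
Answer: -23124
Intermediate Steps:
k(d) = 6 - 3*d
((73 - 1*63) + (k((5 + 6) + 2) + 0)*6)*E = ((73 - 1*63) + ((6 - 3*((5 + 6) + 2)) + 0)*6)*123 = ((73 - 63) + ((6 - 3*(11 + 2)) + 0)*6)*123 = (10 + ((6 - 3*13) + 0)*6)*123 = (10 + ((6 - 39) + 0)*6)*123 = (10 + (-33 + 0)*6)*123 = (10 - 33*6)*123 = (10 - 198)*123 = -188*123 = -23124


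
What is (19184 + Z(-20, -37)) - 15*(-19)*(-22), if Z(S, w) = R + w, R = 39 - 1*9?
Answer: 12907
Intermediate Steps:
R = 30 (R = 39 - 9 = 30)
Z(S, w) = 30 + w
(19184 + Z(-20, -37)) - 15*(-19)*(-22) = (19184 + (30 - 37)) - 15*(-19)*(-22) = (19184 - 7) + 285*(-22) = 19177 - 6270 = 12907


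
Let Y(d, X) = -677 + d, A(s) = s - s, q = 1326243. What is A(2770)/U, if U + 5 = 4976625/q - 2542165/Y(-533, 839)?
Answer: 0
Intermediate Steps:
A(s) = 0
U = 224635098813/106983602 (U = -5 + (4976625/1326243 - 2542165/(-677 - 533)) = -5 + (4976625*(1/1326243) - 2542165/(-1210)) = -5 + (1658875/442081 - 2542165*(-1/1210)) = -5 + (1658875/442081 + 508433/242) = -5 + 225170016823/106983602 = 224635098813/106983602 ≈ 2099.7)
A(2770)/U = 0/(224635098813/106983602) = 0*(106983602/224635098813) = 0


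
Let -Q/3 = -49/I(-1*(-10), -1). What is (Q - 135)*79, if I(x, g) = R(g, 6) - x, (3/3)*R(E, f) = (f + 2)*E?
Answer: -67861/6 ≈ -11310.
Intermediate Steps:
R(E, f) = E*(2 + f) (R(E, f) = (f + 2)*E = (2 + f)*E = E*(2 + f))
I(x, g) = -x + 8*g (I(x, g) = g*(2 + 6) - x = g*8 - x = 8*g - x = -x + 8*g)
Q = -49/6 (Q = -(-147)/(-(-1)*(-10) + 8*(-1)) = -(-147)/(-1*10 - 8) = -(-147)/(-10 - 8) = -(-147)/(-18) = -(-147)*(-1)/18 = -3*49/18 = -49/6 ≈ -8.1667)
(Q - 135)*79 = (-49/6 - 135)*79 = -859/6*79 = -67861/6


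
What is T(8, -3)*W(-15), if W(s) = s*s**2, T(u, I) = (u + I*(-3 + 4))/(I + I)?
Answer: 5625/2 ≈ 2812.5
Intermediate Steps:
T(u, I) = (I + u)/(2*I) (T(u, I) = (u + I*1)/((2*I)) = (u + I)*(1/(2*I)) = (I + u)*(1/(2*I)) = (I + u)/(2*I))
W(s) = s**3
T(8, -3)*W(-15) = ((1/2)*(-3 + 8)/(-3))*(-15)**3 = ((1/2)*(-1/3)*5)*(-3375) = -5/6*(-3375) = 5625/2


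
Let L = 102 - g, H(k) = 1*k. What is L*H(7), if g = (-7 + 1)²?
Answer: 462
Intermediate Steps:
H(k) = k
g = 36 (g = (-6)² = 36)
L = 66 (L = 102 - 1*36 = 102 - 36 = 66)
L*H(7) = 66*7 = 462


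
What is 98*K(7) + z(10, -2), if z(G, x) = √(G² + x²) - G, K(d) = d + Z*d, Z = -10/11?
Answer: 576/11 + 2*√26 ≈ 62.562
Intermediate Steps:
Z = -10/11 (Z = -10*1/11 = -10/11 ≈ -0.90909)
K(d) = d/11 (K(d) = d - 10*d/11 = d/11)
98*K(7) + z(10, -2) = 98*((1/11)*7) + (√(10² + (-2)²) - 1*10) = 98*(7/11) + (√(100 + 4) - 10) = 686/11 + (√104 - 10) = 686/11 + (2*√26 - 10) = 686/11 + (-10 + 2*√26) = 576/11 + 2*√26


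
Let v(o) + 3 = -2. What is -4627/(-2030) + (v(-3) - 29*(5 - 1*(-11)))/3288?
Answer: 1018679/476760 ≈ 2.1367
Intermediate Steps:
v(o) = -5 (v(o) = -3 - 2 = -5)
-4627/(-2030) + (v(-3) - 29*(5 - 1*(-11)))/3288 = -4627/(-2030) + (-5 - 29*(5 - 1*(-11)))/3288 = -4627*(-1/2030) + (-5 - 29*(5 + 11))*(1/3288) = 661/290 + (-5 - 29*16)*(1/3288) = 661/290 + (-5 - 464)*(1/3288) = 661/290 - 469*1/3288 = 661/290 - 469/3288 = 1018679/476760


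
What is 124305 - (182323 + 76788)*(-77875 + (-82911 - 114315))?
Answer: 71281819516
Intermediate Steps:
124305 - (182323 + 76788)*(-77875 + (-82911 - 114315)) = 124305 - 259111*(-77875 - 197226) = 124305 - 259111*(-275101) = 124305 - 1*(-71281695211) = 124305 + 71281695211 = 71281819516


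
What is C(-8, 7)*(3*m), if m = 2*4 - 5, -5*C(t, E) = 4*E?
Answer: -252/5 ≈ -50.400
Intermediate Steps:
C(t, E) = -4*E/5
m = 3 (m = 8 - 5 = 3)
C(-8, 7)*(3*m) = (-⅘*7)*(3*3) = -28/5*9 = -252/5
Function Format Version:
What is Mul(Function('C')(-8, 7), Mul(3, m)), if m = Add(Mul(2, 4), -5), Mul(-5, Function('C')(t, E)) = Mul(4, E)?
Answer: Rational(-252, 5) ≈ -50.400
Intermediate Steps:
Function('C')(t, E) = Mul(Rational(-4, 5), E) (Function('C')(t, E) = Mul(Rational(-1, 5), Mul(4, E)) = Mul(Rational(-4, 5), E))
m = 3 (m = Add(8, -5) = 3)
Mul(Function('C')(-8, 7), Mul(3, m)) = Mul(Mul(Rational(-4, 5), 7), Mul(3, 3)) = Mul(Rational(-28, 5), 9) = Rational(-252, 5)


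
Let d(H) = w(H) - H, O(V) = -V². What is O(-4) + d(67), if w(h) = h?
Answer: -16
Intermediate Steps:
d(H) = 0 (d(H) = H - H = 0)
O(-4) + d(67) = -1*(-4)² + 0 = -1*16 + 0 = -16 + 0 = -16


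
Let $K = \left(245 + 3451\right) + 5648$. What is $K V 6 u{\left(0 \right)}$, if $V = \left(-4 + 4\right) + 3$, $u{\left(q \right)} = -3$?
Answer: $-504576$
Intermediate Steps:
$V = 3$ ($V = 0 + 3 = 3$)
$K = 9344$ ($K = 3696 + 5648 = 9344$)
$K V 6 u{\left(0 \right)} = 9344 \cdot 3 \cdot 6 \left(-3\right) = 9344 \cdot 18 \left(-3\right) = 9344 \left(-54\right) = -504576$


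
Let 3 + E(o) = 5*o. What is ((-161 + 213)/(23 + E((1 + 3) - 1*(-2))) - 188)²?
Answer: 21846276/625 ≈ 34954.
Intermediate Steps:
E(o) = -3 + 5*o
((-161 + 213)/(23 + E((1 + 3) - 1*(-2))) - 188)² = ((-161 + 213)/(23 + (-3 + 5*((1 + 3) - 1*(-2)))) - 188)² = (52/(23 + (-3 + 5*(4 + 2))) - 188)² = (52/(23 + (-3 + 5*6)) - 188)² = (52/(23 + (-3 + 30)) - 188)² = (52/(23 + 27) - 188)² = (52/50 - 188)² = (52*(1/50) - 188)² = (26/25 - 188)² = (-4674/25)² = 21846276/625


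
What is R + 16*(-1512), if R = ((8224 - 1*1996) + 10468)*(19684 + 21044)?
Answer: 679970496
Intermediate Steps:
R = 679994688 (R = ((8224 - 1996) + 10468)*40728 = (6228 + 10468)*40728 = 16696*40728 = 679994688)
R + 16*(-1512) = 679994688 + 16*(-1512) = 679994688 - 24192 = 679970496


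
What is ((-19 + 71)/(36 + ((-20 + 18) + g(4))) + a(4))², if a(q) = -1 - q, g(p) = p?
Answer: 4761/361 ≈ 13.188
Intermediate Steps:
((-19 + 71)/(36 + ((-20 + 18) + g(4))) + a(4))² = ((-19 + 71)/(36 + ((-20 + 18) + 4)) + (-1 - 1*4))² = (52/(36 + (-2 + 4)) + (-1 - 4))² = (52/(36 + 2) - 5)² = (52/38 - 5)² = (52*(1/38) - 5)² = (26/19 - 5)² = (-69/19)² = 4761/361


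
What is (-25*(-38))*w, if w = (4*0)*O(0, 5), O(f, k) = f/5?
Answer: 0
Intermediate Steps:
O(f, k) = f/5 (O(f, k) = f*(1/5) = f/5)
w = 0 (w = (4*0)*((1/5)*0) = 0*0 = 0)
(-25*(-38))*w = -25*(-38)*0 = 950*0 = 0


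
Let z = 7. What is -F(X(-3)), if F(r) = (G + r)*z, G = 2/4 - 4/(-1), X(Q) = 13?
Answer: -245/2 ≈ -122.50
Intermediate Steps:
G = 9/2 (G = 2*(¼) - 4*(-1) = ½ + 4 = 9/2 ≈ 4.5000)
F(r) = 63/2 + 7*r (F(r) = (9/2 + r)*7 = 63/2 + 7*r)
-F(X(-3)) = -(63/2 + 7*13) = -(63/2 + 91) = -1*245/2 = -245/2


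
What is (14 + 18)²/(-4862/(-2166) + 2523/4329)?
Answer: 33339072/92057 ≈ 362.16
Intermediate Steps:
(14 + 18)²/(-4862/(-2166) + 2523/4329) = 32²/(-4862*(-1/2166) + 2523*(1/4329)) = 1024/(2431/1083 + 841/1443) = 1024/(1472912/520923) = 1024*(520923/1472912) = 33339072/92057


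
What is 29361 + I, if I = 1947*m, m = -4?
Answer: 21573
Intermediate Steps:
I = -7788 (I = 1947*(-4) = -7788)
29361 + I = 29361 - 7788 = 21573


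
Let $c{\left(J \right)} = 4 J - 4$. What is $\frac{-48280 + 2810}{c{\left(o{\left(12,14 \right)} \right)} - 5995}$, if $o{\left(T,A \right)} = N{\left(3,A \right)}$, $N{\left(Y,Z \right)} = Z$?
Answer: $\frac{45470}{5943} \approx 7.651$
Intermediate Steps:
$o{\left(T,A \right)} = A$
$c{\left(J \right)} = -4 + 4 J$
$\frac{-48280 + 2810}{c{\left(o{\left(12,14 \right)} \right)} - 5995} = \frac{-48280 + 2810}{\left(-4 + 4 \cdot 14\right) - 5995} = - \frac{45470}{\left(-4 + 56\right) - 5995} = - \frac{45470}{52 - 5995} = - \frac{45470}{-5943} = \left(-45470\right) \left(- \frac{1}{5943}\right) = \frac{45470}{5943}$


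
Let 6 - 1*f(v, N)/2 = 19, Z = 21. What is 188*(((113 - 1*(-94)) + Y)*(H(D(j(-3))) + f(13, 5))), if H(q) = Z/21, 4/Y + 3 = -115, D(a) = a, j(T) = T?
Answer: -57391700/59 ≈ -9.7274e+5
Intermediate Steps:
f(v, N) = -26 (f(v, N) = 12 - 2*19 = 12 - 38 = -26)
Y = -2/59 (Y = 4/(-3 - 115) = 4/(-118) = 4*(-1/118) = -2/59 ≈ -0.033898)
H(q) = 1 (H(q) = 21/21 = 21*(1/21) = 1)
188*(((113 - 1*(-94)) + Y)*(H(D(j(-3))) + f(13, 5))) = 188*(((113 - 1*(-94)) - 2/59)*(1 - 26)) = 188*(((113 + 94) - 2/59)*(-25)) = 188*((207 - 2/59)*(-25)) = 188*((12211/59)*(-25)) = 188*(-305275/59) = -57391700/59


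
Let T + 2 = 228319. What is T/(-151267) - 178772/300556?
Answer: -23916087094/11366051113 ≈ -2.1042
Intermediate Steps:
T = 228317 (T = -2 + 228319 = 228317)
T/(-151267) - 178772/300556 = 228317/(-151267) - 178772/300556 = 228317*(-1/151267) - 178772*1/300556 = -228317/151267 - 44693/75139 = -23916087094/11366051113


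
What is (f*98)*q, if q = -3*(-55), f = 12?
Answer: 194040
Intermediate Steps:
q = 165
(f*98)*q = (12*98)*165 = 1176*165 = 194040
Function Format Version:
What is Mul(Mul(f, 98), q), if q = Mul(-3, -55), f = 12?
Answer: 194040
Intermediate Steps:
q = 165
Mul(Mul(f, 98), q) = Mul(Mul(12, 98), 165) = Mul(1176, 165) = 194040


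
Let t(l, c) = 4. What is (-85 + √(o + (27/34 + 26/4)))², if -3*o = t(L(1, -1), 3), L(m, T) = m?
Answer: 368779/51 - 40*√969/3 ≈ 6815.9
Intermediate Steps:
o = -4/3 (o = -⅓*4 = -4/3 ≈ -1.3333)
(-85 + √(o + (27/34 + 26/4)))² = (-85 + √(-4/3 + (27/34 + 26/4)))² = (-85 + √(-4/3 + (27*(1/34) + 26*(¼))))² = (-85 + √(-4/3 + (27/34 + 13/2)))² = (-85 + √(-4/3 + 124/17))² = (-85 + √(304/51))² = (-85 + 4*√969/51)²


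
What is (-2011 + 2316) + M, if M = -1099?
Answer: -794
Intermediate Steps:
(-2011 + 2316) + M = (-2011 + 2316) - 1099 = 305 - 1099 = -794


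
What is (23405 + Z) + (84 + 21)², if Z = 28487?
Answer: 62917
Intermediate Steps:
(23405 + Z) + (84 + 21)² = (23405 + 28487) + (84 + 21)² = 51892 + 105² = 51892 + 11025 = 62917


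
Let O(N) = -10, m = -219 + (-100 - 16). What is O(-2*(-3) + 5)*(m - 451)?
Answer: 7860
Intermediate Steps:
m = -335 (m = -219 - 116 = -335)
O(-2*(-3) + 5)*(m - 451) = -10*(-335 - 451) = -10*(-786) = 7860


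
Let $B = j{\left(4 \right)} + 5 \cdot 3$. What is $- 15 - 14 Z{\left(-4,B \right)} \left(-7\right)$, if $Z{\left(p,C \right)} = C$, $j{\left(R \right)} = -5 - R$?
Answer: $-8820$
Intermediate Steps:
$B = 6$ ($B = \left(-5 - 4\right) + 5 \cdot 3 = \left(-5 - 4\right) + 15 = -9 + 15 = 6$)
$- 15 - 14 Z{\left(-4,B \right)} \left(-7\right) = - 15 \left(-14\right) 6 \left(-7\right) = - 15 \left(\left(-84\right) \left(-7\right)\right) = \left(-15\right) 588 = -8820$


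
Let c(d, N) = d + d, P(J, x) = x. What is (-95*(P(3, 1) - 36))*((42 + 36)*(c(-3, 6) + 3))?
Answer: -778050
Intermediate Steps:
c(d, N) = 2*d
(-95*(P(3, 1) - 36))*((42 + 36)*(c(-3, 6) + 3)) = (-95*(1 - 36))*((42 + 36)*(2*(-3) + 3)) = (-95*(-35))*(78*(-6 + 3)) = 3325*(78*(-3)) = 3325*(-234) = -778050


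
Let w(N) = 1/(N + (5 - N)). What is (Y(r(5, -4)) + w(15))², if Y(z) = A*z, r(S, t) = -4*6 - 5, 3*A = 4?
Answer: 332929/225 ≈ 1479.7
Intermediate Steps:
A = 4/3 (A = (⅓)*4 = 4/3 ≈ 1.3333)
r(S, t) = -29 (r(S, t) = -24 - 5 = -29)
Y(z) = 4*z/3
w(N) = ⅕ (w(N) = 1/5 = ⅕)
(Y(r(5, -4)) + w(15))² = ((4/3)*(-29) + ⅕)² = (-116/3 + ⅕)² = (-577/15)² = 332929/225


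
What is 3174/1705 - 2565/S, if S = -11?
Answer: 400749/1705 ≈ 235.04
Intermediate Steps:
3174/1705 - 2565/S = 3174/1705 - 2565/(-11) = 3174*(1/1705) - 2565*(-1/11) = 3174/1705 + 2565/11 = 400749/1705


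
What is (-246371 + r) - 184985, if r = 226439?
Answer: -204917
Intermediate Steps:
(-246371 + r) - 184985 = (-246371 + 226439) - 184985 = -19932 - 184985 = -204917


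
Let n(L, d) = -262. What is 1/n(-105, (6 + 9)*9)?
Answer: -1/262 ≈ -0.0038168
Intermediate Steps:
1/n(-105, (6 + 9)*9) = 1/(-262) = -1/262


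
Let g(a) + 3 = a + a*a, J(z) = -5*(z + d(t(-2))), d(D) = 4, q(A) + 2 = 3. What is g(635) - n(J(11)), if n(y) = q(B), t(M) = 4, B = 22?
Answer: 403856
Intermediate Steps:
q(A) = 1 (q(A) = -2 + 3 = 1)
J(z) = -20 - 5*z (J(z) = -5*(z + 4) = -5*(4 + z) = -20 - 5*z)
g(a) = -3 + a + a**2 (g(a) = -3 + (a + a*a) = -3 + (a + a**2) = -3 + a + a**2)
n(y) = 1
g(635) - n(J(11)) = (-3 + 635 + 635**2) - 1*1 = (-3 + 635 + 403225) - 1 = 403857 - 1 = 403856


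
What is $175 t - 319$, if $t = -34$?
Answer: $-6269$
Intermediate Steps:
$175 t - 319 = 175 \left(-34\right) - 319 = -5950 - 319 = -6269$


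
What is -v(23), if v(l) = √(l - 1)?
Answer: -√22 ≈ -4.6904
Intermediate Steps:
v(l) = √(-1 + l)
-v(23) = -√(-1 + 23) = -√22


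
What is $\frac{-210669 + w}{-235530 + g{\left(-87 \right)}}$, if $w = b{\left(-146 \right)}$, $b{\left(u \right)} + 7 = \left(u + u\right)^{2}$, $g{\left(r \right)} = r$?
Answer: $\frac{41804}{78539} \approx 0.53227$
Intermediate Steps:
$b{\left(u \right)} = -7 + 4 u^{2}$ ($b{\left(u \right)} = -7 + \left(u + u\right)^{2} = -7 + \left(2 u\right)^{2} = -7 + 4 u^{2}$)
$w = 85257$ ($w = -7 + 4 \left(-146\right)^{2} = -7 + 4 \cdot 21316 = -7 + 85264 = 85257$)
$\frac{-210669 + w}{-235530 + g{\left(-87 \right)}} = \frac{-210669 + 85257}{-235530 - 87} = - \frac{125412}{-235617} = \left(-125412\right) \left(- \frac{1}{235617}\right) = \frac{41804}{78539}$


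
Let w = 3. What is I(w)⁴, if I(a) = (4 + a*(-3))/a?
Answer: 625/81 ≈ 7.7160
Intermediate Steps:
I(a) = (4 - 3*a)/a
I(w)⁴ = (-3 + 4/3)⁴ = (-5/3)⁴ = 625/81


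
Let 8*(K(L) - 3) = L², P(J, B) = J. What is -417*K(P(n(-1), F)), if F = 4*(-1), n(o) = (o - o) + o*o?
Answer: -10425/8 ≈ -1303.1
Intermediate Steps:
n(o) = o² (n(o) = 0 + o² = o²)
F = -4
K(L) = 3 + L²/8
-417*K(P(n(-1), F)) = -417*(3 + ((-1)²)²/8) = -417*(3 + (⅛)*1²) = -417*(3 + (⅛)*1) = -417*(3 + ⅛) = -417*25/8 = -10425/8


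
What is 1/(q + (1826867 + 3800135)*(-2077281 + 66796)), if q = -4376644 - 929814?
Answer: -1/11313008422428 ≈ -8.8394e-14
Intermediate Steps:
q = -5306458
1/(q + (1826867 + 3800135)*(-2077281 + 66796)) = 1/(-5306458 + (1826867 + 3800135)*(-2077281 + 66796)) = 1/(-5306458 + 5627002*(-2010485)) = 1/(-5306458 - 11313003115970) = 1/(-11313008422428) = -1/11313008422428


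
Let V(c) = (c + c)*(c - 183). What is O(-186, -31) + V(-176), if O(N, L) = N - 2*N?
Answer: 126554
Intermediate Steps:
O(N, L) = -N
V(c) = 2*c*(-183 + c) (V(c) = (2*c)*(-183 + c) = 2*c*(-183 + c))
O(-186, -31) + V(-176) = -1*(-186) + 2*(-176)*(-183 - 176) = 186 + 2*(-176)*(-359) = 186 + 126368 = 126554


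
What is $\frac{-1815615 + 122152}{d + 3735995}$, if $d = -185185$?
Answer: $- \frac{1693463}{3550810} \approx -0.47692$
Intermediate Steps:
$\frac{-1815615 + 122152}{d + 3735995} = \frac{-1815615 + 122152}{-185185 + 3735995} = - \frac{1693463}{3550810}$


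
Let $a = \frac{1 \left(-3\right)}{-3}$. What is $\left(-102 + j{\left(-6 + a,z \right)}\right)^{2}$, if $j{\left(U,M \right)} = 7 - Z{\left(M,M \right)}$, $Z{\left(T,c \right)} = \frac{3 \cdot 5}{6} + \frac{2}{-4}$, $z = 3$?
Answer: $9409$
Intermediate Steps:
$a = 1$ ($a = \left(-3\right) \left(- \frac{1}{3}\right) = 1$)
$Z{\left(T,c \right)} = 2$ ($Z{\left(T,c \right)} = 15 \cdot \frac{1}{6} + 2 \left(- \frac{1}{4}\right) = \frac{5}{2} - \frac{1}{2} = 2$)
$j{\left(U,M \right)} = 5$ ($j{\left(U,M \right)} = 7 - 2 = 5$)
$\left(-102 + j{\left(-6 + a,z \right)}\right)^{2} = \left(-102 + 5\right)^{2} = \left(-97\right)^{2} = 9409$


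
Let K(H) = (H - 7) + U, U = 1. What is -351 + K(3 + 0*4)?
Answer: -354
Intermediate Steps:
K(H) = -6 + H (K(H) = (H - 7) + 1 = (-7 + H) + 1 = -6 + H)
-351 + K(3 + 0*4) = -351 + (-6 + (3 + 0*4)) = -351 + (-6 + (3 + 0)) = -351 + (-6 + 3) = -351 - 3 = -354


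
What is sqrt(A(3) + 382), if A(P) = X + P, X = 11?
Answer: 6*sqrt(11) ≈ 19.900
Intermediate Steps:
A(P) = 11 + P
sqrt(A(3) + 382) = sqrt((11 + 3) + 382) = sqrt(14 + 382) = sqrt(396) = 6*sqrt(11)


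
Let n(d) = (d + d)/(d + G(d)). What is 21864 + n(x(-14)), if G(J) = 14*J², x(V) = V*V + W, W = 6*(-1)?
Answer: 58180106/2661 ≈ 21864.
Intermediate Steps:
W = -6
x(V) = -6 + V² (x(V) = V*V - 6 = V² - 6 = -6 + V²)
n(d) = 2*d/(d + 14*d²) (n(d) = (d + d)/(d + 14*d²) = (2*d)/(d + 14*d²) = 2*d/(d + 14*d²))
21864 + n(x(-14)) = 21864 + 2/(1 + 14*(-6 + (-14)²)) = 21864 + 2/(1 + 14*(-6 + 196)) = 21864 + 2/(1 + 14*190) = 21864 + 2/(1 + 2660) = 21864 + 2/2661 = 58180106/2661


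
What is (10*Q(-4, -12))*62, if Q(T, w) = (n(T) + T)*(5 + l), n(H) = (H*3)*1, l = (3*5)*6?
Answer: -942400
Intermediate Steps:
l = 90 (l = 15*6 = 90)
n(H) = 3*H (n(H) = (3*H)*1 = 3*H)
Q(T, w) = 380*T (Q(T, w) = (3*T + T)*(5 + 90) = (4*T)*95 = 380*T)
(10*Q(-4, -12))*62 = (10*(380*(-4)))*62 = (10*(-1520))*62 = -15200*62 = -942400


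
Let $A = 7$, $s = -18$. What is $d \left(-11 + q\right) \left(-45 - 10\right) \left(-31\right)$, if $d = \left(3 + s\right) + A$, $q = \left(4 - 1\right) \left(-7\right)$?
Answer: $436480$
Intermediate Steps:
$q = -21$ ($q = \left(4 - 1\right) \left(-7\right) = 3 \left(-7\right) = -21$)
$d = -8$ ($d = \left(3 - 18\right) + 7 = -15 + 7 = -8$)
$d \left(-11 + q\right) \left(-45 - 10\right) \left(-31\right) = - 8 \left(-11 - 21\right) \left(-45 - 10\right) \left(-31\right) = - 8 \left(\left(-32\right) \left(-55\right)\right) \left(-31\right) = \left(-8\right) 1760 \left(-31\right) = \left(-14080\right) \left(-31\right) = 436480$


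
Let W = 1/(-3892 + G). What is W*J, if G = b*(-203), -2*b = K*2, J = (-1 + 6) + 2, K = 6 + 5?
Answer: -1/237 ≈ -0.0042194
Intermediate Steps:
K = 11
J = 7 (J = 5 + 2 = 7)
b = -11 (b = -11*2/2 = -½*22 = -11)
G = 2233 (G = -11*(-203) = 2233)
W = -1/1659 (W = 1/(-3892 + 2233) = 1/(-1659) = -1/1659 ≈ -0.00060277)
W*J = -1/1659*7 = -1/237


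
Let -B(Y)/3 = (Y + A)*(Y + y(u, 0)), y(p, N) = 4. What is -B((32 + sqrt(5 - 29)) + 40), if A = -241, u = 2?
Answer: -38604 - 558*I*sqrt(6) ≈ -38604.0 - 1366.8*I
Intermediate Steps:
B(Y) = -3*(-241 + Y)*(4 + Y) (B(Y) = -3*(Y - 241)*(Y + 4) = -3*(-241 + Y)*(4 + Y))
-B((32 + sqrt(5 - 29)) + 40) = -(2892 - 3*((32 + sqrt(5 - 29)) + 40)**2 + 711*((32 + sqrt(5 - 29)) + 40)) = -(2892 - 3*((32 + sqrt(-24)) + 40)**2 + 711*((32 + sqrt(-24)) + 40)) = -(2892 - 3*((32 + 2*I*sqrt(6)) + 40)**2 + 711*((32 + 2*I*sqrt(6)) + 40)) = -(2892 - 3*(72 + 2*I*sqrt(6))**2 + 711*(72 + 2*I*sqrt(6))) = -(2892 - 3*(72 + 2*I*sqrt(6))**2 + (51192 + 1422*I*sqrt(6))) = -(54084 - 3*(72 + 2*I*sqrt(6))**2 + 1422*I*sqrt(6)) = -54084 + 3*(72 + 2*I*sqrt(6))**2 - 1422*I*sqrt(6)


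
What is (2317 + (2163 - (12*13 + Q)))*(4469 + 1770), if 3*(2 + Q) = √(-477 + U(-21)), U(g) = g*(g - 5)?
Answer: 26989914 - 6239*√69/3 ≈ 2.6973e+7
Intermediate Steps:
U(g) = g*(-5 + g)
Q = -2 + √69/3 (Q = -2 + √(-477 - 21*(-5 - 21))/3 = -2 + √(-477 - 21*(-26))/3 = -2 + √(-477 + 546)/3 = -2 + √69/3 ≈ 0.76888)
(2317 + (2163 - (12*13 + Q)))*(4469 + 1770) = (2317 + (2163 - (12*13 + (-2 + √69/3))))*(4469 + 1770) = (2317 + (2163 - (156 + (-2 + √69/3))))*6239 = (2317 + (2163 - (154 + √69/3)))*6239 = (2317 + (2163 + (-154 - √69/3)))*6239 = (2317 + (2009 - √69/3))*6239 = (4326 - √69/3)*6239 = 26989914 - 6239*√69/3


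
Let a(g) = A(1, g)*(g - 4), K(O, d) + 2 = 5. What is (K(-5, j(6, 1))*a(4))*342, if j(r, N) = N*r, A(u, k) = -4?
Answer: 0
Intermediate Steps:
K(O, d) = 3 (K(O, d) = -2 + 5 = 3)
a(g) = 16 - 4*g (a(g) = -4*(g - 4) = -4*(-4 + g) = 16 - 4*g)
(K(-5, j(6, 1))*a(4))*342 = (3*(16 - 4*4))*342 = (3*(16 - 16))*342 = (3*0)*342 = 0*342 = 0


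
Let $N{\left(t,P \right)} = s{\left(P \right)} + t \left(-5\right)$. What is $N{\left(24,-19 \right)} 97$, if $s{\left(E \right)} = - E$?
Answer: $-9797$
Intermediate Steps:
$N{\left(t,P \right)} = - P - 5 t$ ($N{\left(t,P \right)} = - P + t \left(-5\right) = - P - 5 t$)
$N{\left(24,-19 \right)} 97 = \left(\left(-1\right) \left(-19\right) - 120\right) 97 = \left(19 - 120\right) 97 = \left(-101\right) 97 = -9797$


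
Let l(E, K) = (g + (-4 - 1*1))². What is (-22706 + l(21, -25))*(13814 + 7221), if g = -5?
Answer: -475517210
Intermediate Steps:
l(E, K) = 100 (l(E, K) = (-5 + (-4 - 1*1))² = (-5 + (-4 - 1))² = (-5 - 5)² = (-10)² = 100)
(-22706 + l(21, -25))*(13814 + 7221) = (-22706 + 100)*(13814 + 7221) = -22606*21035 = -475517210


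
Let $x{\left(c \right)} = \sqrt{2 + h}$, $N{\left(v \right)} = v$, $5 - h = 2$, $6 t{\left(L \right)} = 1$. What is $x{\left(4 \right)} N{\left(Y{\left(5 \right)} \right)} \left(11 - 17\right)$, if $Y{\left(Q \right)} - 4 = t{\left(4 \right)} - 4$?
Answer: $- \sqrt{5} \approx -2.2361$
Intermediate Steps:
$t{\left(L \right)} = \frac{1}{6}$ ($t{\left(L \right)} = \frac{1}{6} \cdot 1 = \frac{1}{6}$)
$h = 3$ ($h = 5 - 2 = 3$)
$Y{\left(Q \right)} = \frac{1}{6}$ ($Y{\left(Q \right)} = 4 + \left(\frac{1}{6} - 4\right) = 4 - \frac{23}{6} = \frac{1}{6}$)
$x{\left(c \right)} = \sqrt{5}$ ($x{\left(c \right)} = \sqrt{2 + 3} = \sqrt{5}$)
$x{\left(4 \right)} N{\left(Y{\left(5 \right)} \right)} \left(11 - 17\right) = \sqrt{5} \cdot \frac{1}{6} \left(11 - 17\right) = \frac{\sqrt{5}}{6} \left(-6\right) = - \sqrt{5}$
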